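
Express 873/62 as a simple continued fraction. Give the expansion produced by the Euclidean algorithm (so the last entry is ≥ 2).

[14; 12, 2, 2]

873 = 14×62 + 5
62 = 12×5 + 2
5 = 2×2 + 1
2 = 2×1 + 0  (stop)
So 873/62 = [14; 12, 2, 2].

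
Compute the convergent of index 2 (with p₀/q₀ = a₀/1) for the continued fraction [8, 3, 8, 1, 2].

Using pₖ = aₖpₖ₋₁ + pₖ₋₂, qₖ = aₖqₖ₋₁ + qₖ₋₂ (with p₋₁=1, p₋₂=0, q₋₁=0, q₋₂=1):
  k=0: a=8, p=8, q=1
  k=1: a=3, p=25, q=3
  k=2: a=8, p=208, q=25

208/25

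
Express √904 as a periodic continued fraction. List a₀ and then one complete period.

a₀ = ⌊√904⌋ = 30.
With m₀=0, d₀=1 and mₖ₊₁ = dₖaₖ − mₖ, dₖ₊₁ = (n − mₖ₊₁²)/dₖ, aₖ₊₁ = ⌊(a₀+mₖ₊₁)/dₖ₊₁⌋:
  k=1: m=30, d=4, a=15
  k=2: m=30, d=1, a=60
d=1 and a=2a₀=60 at k=2, so the next step gives (m, d) = (30, 4) again — its k=1 value — and the period has length 2.

[30; 15, 60]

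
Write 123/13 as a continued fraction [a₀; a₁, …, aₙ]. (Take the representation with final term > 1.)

[9; 2, 6]

123 = 9×13 + 6
13 = 2×6 + 1
6 = 6×1 + 0  (stop)
So 123/13 = [9; 2, 6].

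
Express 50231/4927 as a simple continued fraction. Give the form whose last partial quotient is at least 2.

[10; 5, 7, 1, 7, 7, 2]

50231 = 10*4927 + 961
4927 = 5*961 + 122
961 = 7*122 + 107
122 = 1*107 + 15
107 = 7*15 + 2
15 = 7*2 + 1
2 = 2*1 + 0  (stop)
So 50231/4927 = [10; 5, 7, 1, 7, 7, 2].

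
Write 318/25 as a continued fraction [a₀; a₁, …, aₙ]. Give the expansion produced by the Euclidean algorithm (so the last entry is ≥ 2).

[12; 1, 2, 1, 1, 3]

318 = 12*25 + 18
25 = 1*18 + 7
18 = 2*7 + 4
7 = 1*4 + 3
4 = 1*3 + 1
3 = 3*1 + 0  (stop)
So 318/25 = [12; 1, 2, 1, 1, 3].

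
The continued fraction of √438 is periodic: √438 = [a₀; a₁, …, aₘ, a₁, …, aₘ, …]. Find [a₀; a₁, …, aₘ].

a₀ = ⌊√438⌋ = 20.
With m₀=0, d₀=1 and mₖ₊₁ = dₖaₖ − mₖ, dₖ₊₁ = (n − mₖ₊₁²)/dₖ, aₖ₊₁ = ⌊(a₀+mₖ₊₁)/dₖ₊₁⌋:
  k=1: m=20, d=38, a=1
  k=2: m=18, d=3, a=12
  k=3: m=18, d=38, a=1
  k=4: m=20, d=1, a=40
d=1 and a=2a₀=40 at k=4, so the next step gives (m, d) = (20, 38) again — its k=1 value — and the period has length 4.

[20; 1, 12, 1, 40]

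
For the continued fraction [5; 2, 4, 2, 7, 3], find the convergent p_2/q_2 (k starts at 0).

49/9

Using pₖ = aₖpₖ₋₁ + pₖ₋₂, qₖ = aₖqₖ₋₁ + qₖ₋₂ (with p₋₁=1, p₋₂=0, q₋₁=0, q₋₂=1):
  k=0: a=5, p=5, q=1
  k=1: a=2, p=11, q=2
  k=2: a=4, p=49, q=9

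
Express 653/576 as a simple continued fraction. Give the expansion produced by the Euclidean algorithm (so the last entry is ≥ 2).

[1; 7, 2, 12, 3]

653 = 1×576 + 77
576 = 7×77 + 37
77 = 2×37 + 3
37 = 12×3 + 1
3 = 3×1 + 0  (stop)
So 653/576 = [1; 7, 2, 12, 3].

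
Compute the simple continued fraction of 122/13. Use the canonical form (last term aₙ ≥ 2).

122 = 9×13 + 5
13 = 2×5 + 3
5 = 1×3 + 2
3 = 1×2 + 1
2 = 2×1 + 0  (stop)
So 122/13 = [9; 2, 1, 1, 2].

[9; 2, 1, 1, 2]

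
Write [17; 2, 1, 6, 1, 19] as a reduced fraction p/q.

7928/457

Using pₖ = aₖpₖ₋₁ + pₖ₋₂ and qₖ = aₖqₖ₋₁ + qₖ₋₂:
  k=0: a=17, p=17, q=1
  k=1: a=2, p=35, q=2
  k=2: a=1, p=52, q=3
  k=3: a=6, p=347, q=20
  k=4: a=1, p=399, q=23
  k=5: a=19, p=7928, q=457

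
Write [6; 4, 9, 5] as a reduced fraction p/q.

Using pₖ = aₖpₖ₋₁ + pₖ₋₂ and qₖ = aₖqₖ₋₁ + qₖ₋₂:
  k=0: a=6, p=6, q=1
  k=1: a=4, p=25, q=4
  k=2: a=9, p=231, q=37
  k=3: a=5, p=1180, q=189

1180/189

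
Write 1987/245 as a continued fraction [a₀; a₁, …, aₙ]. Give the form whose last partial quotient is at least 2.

[8; 9, 13, 2]

1987 = 8×245 + 27
245 = 9×27 + 2
27 = 13×2 + 1
2 = 2×1 + 0  (stop)
So 1987/245 = [8; 9, 13, 2].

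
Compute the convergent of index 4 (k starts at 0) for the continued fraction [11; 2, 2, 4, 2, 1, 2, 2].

Using pₖ = aₖpₖ₋₁ + pₖ₋₂, qₖ = aₖqₖ₋₁ + qₖ₋₂ (with p₋₁=1, p₋₂=0, q₋₁=0, q₋₂=1):
  k=0: a=11, p=11, q=1
  k=1: a=2, p=23, q=2
  k=2: a=2, p=57, q=5
  k=3: a=4, p=251, q=22
  k=4: a=2, p=559, q=49

559/49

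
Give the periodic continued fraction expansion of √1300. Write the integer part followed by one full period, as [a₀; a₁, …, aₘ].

[36; 18, 72]

a₀ = ⌊√1300⌋ = 36.
With m₀=0, d₀=1 and mₖ₊₁ = dₖaₖ − mₖ, dₖ₊₁ = (n − mₖ₊₁²)/dₖ, aₖ₊₁ = ⌊(a₀+mₖ₊₁)/dₖ₊₁⌋:
  k=1: m=36, d=4, a=18
  k=2: m=36, d=1, a=72
d=1 and a=2a₀=72 at k=2, so the next step gives (m, d) = (36, 4) again — its k=1 value — and the period has length 2.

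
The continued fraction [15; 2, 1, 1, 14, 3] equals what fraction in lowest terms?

3449/224

Fold from the inside: start with 3/1.
  14 + 1/3 = 43/3
  1 + 3/43 = 46/43
  1 + 43/46 = 89/46
  2 + 46/89 = 224/89
  15 + 89/224 = 3449/224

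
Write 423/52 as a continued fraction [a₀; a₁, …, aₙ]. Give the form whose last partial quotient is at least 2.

423 = 8×52 + 7
52 = 7×7 + 3
7 = 2×3 + 1
3 = 3×1 + 0  (stop)
So 423/52 = [8; 7, 2, 3].

[8; 7, 2, 3]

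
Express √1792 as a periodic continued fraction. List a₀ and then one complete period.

a₀ = ⌊√1792⌋ = 42.
With m₀=0, d₀=1 and mₖ₊₁ = dₖaₖ − mₖ, dₖ₊₁ = (n − mₖ₊₁²)/dₖ, aₖ₊₁ = ⌊(a₀+mₖ₊₁)/dₖ₊₁⌋:
  k=1: m=42, d=28, a=3
  k=2: m=42, d=1, a=84
d=1 and a=2a₀=84 at k=2, so the next step gives (m, d) = (42, 28) again — its k=1 value — and the period has length 2.

[42; 3, 84]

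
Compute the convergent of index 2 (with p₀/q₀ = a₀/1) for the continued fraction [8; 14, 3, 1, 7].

347/43

Using pₖ = aₖpₖ₋₁ + pₖ₋₂, qₖ = aₖqₖ₋₁ + qₖ₋₂ (with p₋₁=1, p₋₂=0, q₋₁=0, q₋₂=1):
  k=0: a=8, p=8, q=1
  k=1: a=14, p=113, q=14
  k=2: a=3, p=347, q=43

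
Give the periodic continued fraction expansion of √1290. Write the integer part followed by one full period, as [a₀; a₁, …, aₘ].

[35; 1, 10, 1, 70]

a₀ = ⌊√1290⌋ = 35.
With m₀=0, d₀=1 and mₖ₊₁ = dₖaₖ − mₖ, dₖ₊₁ = (n − mₖ₊₁²)/dₖ, aₖ₊₁ = ⌊(a₀+mₖ₊₁)/dₖ₊₁⌋:
  k=1: m=35, d=65, a=1
  k=2: m=30, d=6, a=10
  k=3: m=30, d=65, a=1
  k=4: m=35, d=1, a=70
d=1 and a=2a₀=70 at k=4, so the next step gives (m, d) = (35, 65) again — its k=1 value — and the period has length 4.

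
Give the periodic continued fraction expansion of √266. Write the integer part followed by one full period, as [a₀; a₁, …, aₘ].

[16; 3, 4, 3, 32]

a₀ = ⌊√266⌋ = 16.
With m₀=0, d₀=1 and mₖ₊₁ = dₖaₖ − mₖ, dₖ₊₁ = (n − mₖ₊₁²)/dₖ, aₖ₊₁ = ⌊(a₀+mₖ₊₁)/dₖ₊₁⌋:
  k=1: m=16, d=10, a=3
  k=2: m=14, d=7, a=4
  k=3: m=14, d=10, a=3
  k=4: m=16, d=1, a=32
d=1 and a=2a₀=32 at k=4, so the next step gives (m, d) = (16, 10) again — its k=1 value — and the period has length 4.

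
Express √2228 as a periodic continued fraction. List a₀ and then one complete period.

[47; 4, 1, 22, 1, 4, 94]

a₀ = ⌊√2228⌋ = 47.
With m₀=0, d₀=1 and mₖ₊₁ = dₖaₖ − mₖ, dₖ₊₁ = (n − mₖ₊₁²)/dₖ, aₖ₊₁ = ⌊(a₀+mₖ₊₁)/dₖ₊₁⌋:
  k=1: m=47, d=19, a=4
  k=2: m=29, d=73, a=1
  k=3: m=44, d=4, a=22
  k=4: m=44, d=73, a=1
  k=5: m=29, d=19, a=4
  k=6: m=47, d=1, a=94
d=1 and a=2a₀=94 at k=6, so the next step gives (m, d) = (47, 19) again — its k=1 value — and the period has length 6.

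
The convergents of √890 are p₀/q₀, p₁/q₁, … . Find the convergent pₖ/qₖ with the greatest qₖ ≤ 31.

179/6

√890 = [29; 1, 4, 1, 58, …] (period length 4).
Convergents:
  p_0/q_0 = 29/1
  p_1/q_1 = 30/1
  p_2/q_2 = 149/5
  p_3/q_3 = 179/6
  p_4/q_4 = 10531/353
q_3 = 6 ≤ 31 < 353 = q_4, so the answer is 179/6.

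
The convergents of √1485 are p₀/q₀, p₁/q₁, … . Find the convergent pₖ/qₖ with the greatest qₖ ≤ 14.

501/13

√1485 = [38; 1, 1, 6, 1, 1, 76, …] (period length 6).
Convergents:
  p_0/q_0 = 38/1
  p_1/q_1 = 39/1
  p_2/q_2 = 77/2
  p_3/q_3 = 501/13
  p_4/q_4 = 578/15
q_3 = 13 ≤ 14 < 15 = q_4, so the answer is 501/13.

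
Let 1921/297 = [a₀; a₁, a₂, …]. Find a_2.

1921 = 6·297 + 139   →  a_0 = 6
297 = 2·139 + 19   →  a_1 = 2
139 = 7·19 + 6   →  a_2 = 7

7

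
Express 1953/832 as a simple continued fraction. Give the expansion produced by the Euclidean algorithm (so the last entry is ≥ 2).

1953 = 2·832 + 289
832 = 2·289 + 254
289 = 1·254 + 35
254 = 7·35 + 9
35 = 3·9 + 8
9 = 1·8 + 1
8 = 8·1 + 0  (stop)
So 1953/832 = [2; 2, 1, 7, 3, 1, 8].

[2; 2, 1, 7, 3, 1, 8]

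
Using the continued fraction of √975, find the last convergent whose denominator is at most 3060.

√975 = [31; 4, 2, 4, 62, …] (period length 4).
Convergents:
  p_0/q_0 = 31/1
  p_1/q_1 = 125/4
  p_2/q_2 = 281/9
  p_3/q_3 = 1249/40
  p_4/q_4 = 77719/2489
  p_5/q_5 = 312125/9996
q_4 = 2489 ≤ 3060 < 9996 = q_5, so the answer is 77719/2489.

77719/2489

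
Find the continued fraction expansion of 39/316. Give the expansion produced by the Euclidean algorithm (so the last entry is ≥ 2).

[0; 8, 9, 1, 3]

39 = 0·316 + 39
316 = 8·39 + 4
39 = 9·4 + 3
4 = 1·3 + 1
3 = 3·1 + 0  (stop)
So 39/316 = [0; 8, 9, 1, 3].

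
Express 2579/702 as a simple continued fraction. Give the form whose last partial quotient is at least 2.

[3; 1, 2, 15, 3, 1, 3]

2579 = 3×702 + 473
702 = 1×473 + 229
473 = 2×229 + 15
229 = 15×15 + 4
15 = 3×4 + 3
4 = 1×3 + 1
3 = 3×1 + 0  (stop)
So 2579/702 = [3; 1, 2, 15, 3, 1, 3].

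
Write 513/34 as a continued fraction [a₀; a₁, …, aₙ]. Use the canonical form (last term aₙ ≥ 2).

513 = 15×34 + 3
34 = 11×3 + 1
3 = 3×1 + 0  (stop)
So 513/34 = [15; 11, 3].

[15; 11, 3]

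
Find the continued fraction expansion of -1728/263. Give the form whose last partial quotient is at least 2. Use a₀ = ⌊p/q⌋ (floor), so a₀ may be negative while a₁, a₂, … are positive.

[-7; 2, 3, 18, 2]

-1728 = -7×263 + 113
263 = 2×113 + 37
113 = 3×37 + 2
37 = 18×2 + 1
2 = 2×1 + 0  (stop)
So -1728/263 = [-7; 2, 3, 18, 2].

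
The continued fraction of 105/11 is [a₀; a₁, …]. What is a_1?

1

105 = 9·11 + 6   →  a_0 = 9
11 = 1·6 + 5   →  a_1 = 1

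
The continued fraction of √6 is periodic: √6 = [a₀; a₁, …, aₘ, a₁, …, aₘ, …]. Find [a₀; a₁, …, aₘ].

[2; 2, 4]

a₀ = ⌊√6⌋ = 2.
With m₀=0, d₀=1 and mₖ₊₁ = dₖaₖ − mₖ, dₖ₊₁ = (n − mₖ₊₁²)/dₖ, aₖ₊₁ = ⌊(a₀+mₖ₊₁)/dₖ₊₁⌋:
  k=1: m=2, d=2, a=2
  k=2: m=2, d=1, a=4
d=1 and a=2a₀=4 at k=2, so the next step gives (m, d) = (2, 2) again — its k=1 value — and the period has length 2.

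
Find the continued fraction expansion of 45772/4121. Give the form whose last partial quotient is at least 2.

45772 = 11*4121 + 441
4121 = 9*441 + 152
441 = 2*152 + 137
152 = 1*137 + 15
137 = 9*15 + 2
15 = 7*2 + 1
2 = 2*1 + 0  (stop)
So 45772/4121 = [11; 9, 2, 1, 9, 7, 2].

[11; 9, 2, 1, 9, 7, 2]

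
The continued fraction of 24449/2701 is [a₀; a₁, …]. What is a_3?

24449 = 9·2701 + 140   →  a_0 = 9
2701 = 19·140 + 41   →  a_1 = 19
140 = 3·41 + 17   →  a_2 = 3
41 = 2·17 + 7   →  a_3 = 2

2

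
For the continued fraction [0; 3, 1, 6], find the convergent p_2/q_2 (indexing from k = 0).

Using pₖ = aₖpₖ₋₁ + pₖ₋₂, qₖ = aₖqₖ₋₁ + qₖ₋₂ (with p₋₁=1, p₋₂=0, q₋₁=0, q₋₂=1):
  k=0: a=0, p=0, q=1
  k=1: a=3, p=1, q=3
  k=2: a=1, p=1, q=4

1/4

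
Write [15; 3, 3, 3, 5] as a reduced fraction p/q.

Using pₖ = aₖpₖ₋₁ + pₖ₋₂ and qₖ = aₖqₖ₋₁ + qₖ₋₂:
  k=0: a=15, p=15, q=1
  k=1: a=3, p=46, q=3
  k=2: a=3, p=153, q=10
  k=3: a=3, p=505, q=33
  k=4: a=5, p=2678, q=175

2678/175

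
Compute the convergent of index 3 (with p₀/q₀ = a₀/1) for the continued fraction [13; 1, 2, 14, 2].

Using pₖ = aₖpₖ₋₁ + pₖ₋₂, qₖ = aₖqₖ₋₁ + qₖ₋₂ (with p₋₁=1, p₋₂=0, q₋₁=0, q₋₂=1):
  k=0: a=13, p=13, q=1
  k=1: a=1, p=14, q=1
  k=2: a=2, p=41, q=3
  k=3: a=14, p=588, q=43

588/43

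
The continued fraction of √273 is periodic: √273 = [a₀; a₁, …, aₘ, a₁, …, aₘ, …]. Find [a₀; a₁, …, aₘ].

a₀ = ⌊√273⌋ = 16.
With m₀=0, d₀=1 and mₖ₊₁ = dₖaₖ − mₖ, dₖ₊₁ = (n − mₖ₊₁²)/dₖ, aₖ₊₁ = ⌊(a₀+mₖ₊₁)/dₖ₊₁⌋:
  k=1: m=16, d=17, a=1
  k=2: m=1, d=16, a=1
  k=3: m=15, d=3, a=10
  k=4: m=15, d=16, a=1
  k=5: m=1, d=17, a=1
  k=6: m=16, d=1, a=32
d=1 and a=2a₀=32 at k=6, so the next step gives (m, d) = (16, 17) again — its k=1 value — and the period has length 6.

[16; 1, 1, 10, 1, 1, 32]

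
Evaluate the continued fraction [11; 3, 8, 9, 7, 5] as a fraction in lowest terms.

Fold from the inside: start with 5/1.
  7 + 1/5 = 36/5
  9 + 5/36 = 329/36
  8 + 36/329 = 2668/329
  3 + 329/2668 = 8333/2668
  11 + 2668/8333 = 94331/8333

94331/8333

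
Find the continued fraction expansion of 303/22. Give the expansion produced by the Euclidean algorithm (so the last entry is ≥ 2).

[13; 1, 3, 2, 2]

303 = 13*22 + 17
22 = 1*17 + 5
17 = 3*5 + 2
5 = 2*2 + 1
2 = 2*1 + 0  (stop)
So 303/22 = [13; 1, 3, 2, 2].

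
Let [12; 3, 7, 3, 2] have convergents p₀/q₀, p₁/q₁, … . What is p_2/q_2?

271/22

Using pₖ = aₖpₖ₋₁ + pₖ₋₂, qₖ = aₖqₖ₋₁ + qₖ₋₂ (with p₋₁=1, p₋₂=0, q₋₁=0, q₋₂=1):
  k=0: a=12, p=12, q=1
  k=1: a=3, p=37, q=3
  k=2: a=7, p=271, q=22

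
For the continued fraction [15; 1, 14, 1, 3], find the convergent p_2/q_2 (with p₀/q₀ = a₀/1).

239/15

Using pₖ = aₖpₖ₋₁ + pₖ₋₂, qₖ = aₖqₖ₋₁ + qₖ₋₂ (with p₋₁=1, p₋₂=0, q₋₁=0, q₋₂=1):
  k=0: a=15, p=15, q=1
  k=1: a=1, p=16, q=1
  k=2: a=14, p=239, q=15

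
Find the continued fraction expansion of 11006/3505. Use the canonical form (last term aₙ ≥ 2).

11006 = 3×3505 + 491
3505 = 7×491 + 68
491 = 7×68 + 15
68 = 4×15 + 8
15 = 1×8 + 7
8 = 1×7 + 1
7 = 7×1 + 0  (stop)
So 11006/3505 = [3; 7, 7, 4, 1, 1, 7].

[3; 7, 7, 4, 1, 1, 7]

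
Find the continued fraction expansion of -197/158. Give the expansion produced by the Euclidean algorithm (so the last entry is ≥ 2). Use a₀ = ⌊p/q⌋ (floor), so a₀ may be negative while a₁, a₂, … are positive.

-197 = -2×158 + 119
158 = 1×119 + 39
119 = 3×39 + 2
39 = 19×2 + 1
2 = 2×1 + 0  (stop)
So -197/158 = [-2; 1, 3, 19, 2].

[-2; 1, 3, 19, 2]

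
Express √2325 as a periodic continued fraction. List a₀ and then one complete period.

[48; 4, 1, 1, 2, 1, 1, 4, 96]

a₀ = ⌊√2325⌋ = 48.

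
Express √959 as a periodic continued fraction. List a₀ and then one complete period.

a₀ = ⌊√959⌋ = 30.
With m₀=0, d₀=1 and mₖ₊₁ = dₖaₖ − mₖ, dₖ₊₁ = (n − mₖ₊₁²)/dₖ, aₖ₊₁ = ⌊(a₀+mₖ₊₁)/dₖ₊₁⌋:
  k=1: m=30, d=59, a=1
  k=2: m=29, d=2, a=29
  k=3: m=29, d=59, a=1
  k=4: m=30, d=1, a=60
d=1 and a=2a₀=60 at k=4, so the next step gives (m, d) = (30, 59) again — its k=1 value — and the period has length 4.

[30; 1, 29, 1, 60]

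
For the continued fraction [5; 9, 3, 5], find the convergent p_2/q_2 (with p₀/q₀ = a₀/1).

Using pₖ = aₖpₖ₋₁ + pₖ₋₂, qₖ = aₖqₖ₋₁ + qₖ₋₂ (with p₋₁=1, p₋₂=0, q₋₁=0, q₋₂=1):
  k=0: a=5, p=5, q=1
  k=1: a=9, p=46, q=9
  k=2: a=3, p=143, q=28

143/28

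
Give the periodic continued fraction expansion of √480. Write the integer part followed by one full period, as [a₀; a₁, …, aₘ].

[21; 1, 9, 1, 42]

a₀ = ⌊√480⌋ = 21.
With m₀=0, d₀=1 and mₖ₊₁ = dₖaₖ − mₖ, dₖ₊₁ = (n − mₖ₊₁²)/dₖ, aₖ₊₁ = ⌊(a₀+mₖ₊₁)/dₖ₊₁⌋:
  k=1: m=21, d=39, a=1
  k=2: m=18, d=4, a=9
  k=3: m=18, d=39, a=1
  k=4: m=21, d=1, a=42
d=1 and a=2a₀=42 at k=4, so the next step gives (m, d) = (21, 39) again — its k=1 value — and the period has length 4.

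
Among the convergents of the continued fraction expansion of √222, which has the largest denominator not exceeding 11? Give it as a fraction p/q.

√222 = [14; 1, 8, 1, 28, …] (period length 4).
Convergents:
  p_0/q_0 = 14/1
  p_1/q_1 = 15/1
  p_2/q_2 = 134/9
  p_3/q_3 = 149/10
  p_4/q_4 = 4306/289
q_3 = 10 ≤ 11 < 289 = q_4, so the answer is 149/10.

149/10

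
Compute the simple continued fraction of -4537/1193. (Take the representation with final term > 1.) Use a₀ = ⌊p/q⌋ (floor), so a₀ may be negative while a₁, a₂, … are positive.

-4537 = -4*1193 + 235
1193 = 5*235 + 18
235 = 13*18 + 1
18 = 18*1 + 0  (stop)
So -4537/1193 = [-4; 5, 13, 18].

[-4; 5, 13, 18]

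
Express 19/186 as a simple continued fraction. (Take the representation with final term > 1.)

19 = 0·186 + 19
186 = 9·19 + 15
19 = 1·15 + 4
15 = 3·4 + 3
4 = 1·3 + 1
3 = 3·1 + 0  (stop)
So 19/186 = [0; 9, 1, 3, 1, 3].

[0; 9, 1, 3, 1, 3]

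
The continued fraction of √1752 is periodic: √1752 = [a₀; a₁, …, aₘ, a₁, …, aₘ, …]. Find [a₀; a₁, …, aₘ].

[41; 1, 5, 1, 82]

a₀ = ⌊√1752⌋ = 41.
With m₀=0, d₀=1 and mₖ₊₁ = dₖaₖ − mₖ, dₖ₊₁ = (n − mₖ₊₁²)/dₖ, aₖ₊₁ = ⌊(a₀+mₖ₊₁)/dₖ₊₁⌋:
  k=1: m=41, d=71, a=1
  k=2: m=30, d=12, a=5
  k=3: m=30, d=71, a=1
  k=4: m=41, d=1, a=82
d=1 and a=2a₀=82 at k=4, so the next step gives (m, d) = (41, 71) again — its k=1 value — and the period has length 4.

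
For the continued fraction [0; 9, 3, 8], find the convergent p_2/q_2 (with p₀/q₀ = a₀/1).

Using pₖ = aₖpₖ₋₁ + pₖ₋₂, qₖ = aₖqₖ₋₁ + qₖ₋₂ (with p₋₁=1, p₋₂=0, q₋₁=0, q₋₂=1):
  k=0: a=0, p=0, q=1
  k=1: a=9, p=1, q=9
  k=2: a=3, p=3, q=28

3/28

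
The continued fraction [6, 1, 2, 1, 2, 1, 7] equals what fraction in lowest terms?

781/116

Fold from the inside: start with 7/1.
  1 + 1/7 = 8/7
  2 + 7/8 = 23/8
  1 + 8/23 = 31/23
  2 + 23/31 = 85/31
  1 + 31/85 = 116/85
  6 + 85/116 = 781/116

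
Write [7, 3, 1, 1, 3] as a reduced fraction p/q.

182/25

Fold from the inside: start with 3/1.
  1 + 1/3 = 4/3
  1 + 3/4 = 7/4
  3 + 4/7 = 25/7
  7 + 7/25 = 182/25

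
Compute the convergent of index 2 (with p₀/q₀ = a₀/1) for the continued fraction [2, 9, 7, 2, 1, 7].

Using pₖ = aₖpₖ₋₁ + pₖ₋₂, qₖ = aₖqₖ₋₁ + qₖ₋₂ (with p₋₁=1, p₋₂=0, q₋₁=0, q₋₂=1):
  k=0: a=2, p=2, q=1
  k=1: a=9, p=19, q=9
  k=2: a=7, p=135, q=64

135/64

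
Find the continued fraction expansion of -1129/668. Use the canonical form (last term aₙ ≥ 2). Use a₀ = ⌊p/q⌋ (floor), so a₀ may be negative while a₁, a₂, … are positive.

-1129 = -2·668 + 207
668 = 3·207 + 47
207 = 4·47 + 19
47 = 2·19 + 9
19 = 2·9 + 1
9 = 9·1 + 0  (stop)
So -1129/668 = [-2; 3, 4, 2, 2, 9].

[-2; 3, 4, 2, 2, 9]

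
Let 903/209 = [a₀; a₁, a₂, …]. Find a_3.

903 = 4·209 + 67   →  a_0 = 4
209 = 3·67 + 8   →  a_1 = 3
67 = 8·8 + 3   →  a_2 = 8
8 = 2·3 + 2   →  a_3 = 2

2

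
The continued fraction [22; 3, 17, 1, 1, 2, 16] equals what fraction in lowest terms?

Fold from the inside: start with 16/1.
  2 + 1/16 = 33/16
  1 + 16/33 = 49/33
  1 + 33/49 = 82/49
  17 + 49/82 = 1443/82
  3 + 82/1443 = 4411/1443
  22 + 1443/4411 = 98485/4411

98485/4411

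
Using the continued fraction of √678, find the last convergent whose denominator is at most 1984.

35230/1353

√678 = [26; 26, 52, …] (period length 2).
Convergents:
  p_0/q_0 = 26/1
  p_1/q_1 = 677/26
  p_2/q_2 = 35230/1353
  p_3/q_3 = 916657/35204
q_2 = 1353 ≤ 1984 < 35204 = q_3, so the answer is 35230/1353.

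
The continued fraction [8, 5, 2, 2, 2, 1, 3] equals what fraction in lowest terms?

2791/341

Fold from the inside: start with 3/1.
  1 + 1/3 = 4/3
  2 + 3/4 = 11/4
  2 + 4/11 = 26/11
  2 + 11/26 = 63/26
  5 + 26/63 = 341/63
  8 + 63/341 = 2791/341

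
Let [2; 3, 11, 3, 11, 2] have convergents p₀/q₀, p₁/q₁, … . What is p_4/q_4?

2763/1189

Using pₖ = aₖpₖ₋₁ + pₖ₋₂, qₖ = aₖqₖ₋₁ + qₖ₋₂ (with p₋₁=1, p₋₂=0, q₋₁=0, q₋₂=1):
  k=0: a=2, p=2, q=1
  k=1: a=3, p=7, q=3
  k=2: a=11, p=79, q=34
  k=3: a=3, p=244, q=105
  k=4: a=11, p=2763, q=1189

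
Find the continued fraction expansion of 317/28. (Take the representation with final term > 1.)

317 = 11×28 + 9
28 = 3×9 + 1
9 = 9×1 + 0  (stop)
So 317/28 = [11; 3, 9].

[11; 3, 9]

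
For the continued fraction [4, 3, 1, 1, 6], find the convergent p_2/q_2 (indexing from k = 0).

17/4

Using pₖ = aₖpₖ₋₁ + pₖ₋₂, qₖ = aₖqₖ₋₁ + qₖ₋₂ (with p₋₁=1, p₋₂=0, q₋₁=0, q₋₂=1):
  k=0: a=4, p=4, q=1
  k=1: a=3, p=13, q=3
  k=2: a=1, p=17, q=4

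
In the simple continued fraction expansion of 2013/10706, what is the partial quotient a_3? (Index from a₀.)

7

2013 = 0·10706 + 2013   →  a_0 = 0
10706 = 5·2013 + 641   →  a_1 = 5
2013 = 3·641 + 90   →  a_2 = 3
641 = 7·90 + 11   →  a_3 = 7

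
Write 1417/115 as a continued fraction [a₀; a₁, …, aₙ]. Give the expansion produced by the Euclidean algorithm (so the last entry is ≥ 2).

1417 = 12·115 + 37
115 = 3·37 + 4
37 = 9·4 + 1
4 = 4·1 + 0  (stop)
So 1417/115 = [12; 3, 9, 4].

[12; 3, 9, 4]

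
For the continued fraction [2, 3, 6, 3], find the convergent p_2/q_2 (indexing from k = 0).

44/19

Using pₖ = aₖpₖ₋₁ + pₖ₋₂, qₖ = aₖqₖ₋₁ + qₖ₋₂ (with p₋₁=1, p₋₂=0, q₋₁=0, q₋₂=1):
  k=0: a=2, p=2, q=1
  k=1: a=3, p=7, q=3
  k=2: a=6, p=44, q=19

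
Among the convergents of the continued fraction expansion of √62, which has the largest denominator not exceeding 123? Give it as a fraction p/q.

√62 = [7; 1, 6, 1, 14, …] (period length 4).
Convergents:
  p_0/q_0 = 7/1
  p_1/q_1 = 8/1
  p_2/q_2 = 55/7
  p_3/q_3 = 63/8
  p_4/q_4 = 937/119
  p_5/q_5 = 1000/127
q_4 = 119 ≤ 123 < 127 = q_5, so the answer is 937/119.

937/119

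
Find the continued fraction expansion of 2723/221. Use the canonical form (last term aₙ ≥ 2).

2723 = 12*221 + 71
221 = 3*71 + 8
71 = 8*8 + 7
8 = 1*7 + 1
7 = 7*1 + 0  (stop)
So 2723/221 = [12; 3, 8, 1, 7].

[12; 3, 8, 1, 7]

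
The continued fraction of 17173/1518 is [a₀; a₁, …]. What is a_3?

17173 = 11·1518 + 475   →  a_0 = 11
1518 = 3·475 + 93   →  a_1 = 3
475 = 5·93 + 10   →  a_2 = 5
93 = 9·10 + 3   →  a_3 = 9

9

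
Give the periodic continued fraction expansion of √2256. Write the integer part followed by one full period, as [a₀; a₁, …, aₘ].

a₀ = ⌊√2256⌋ = 47.
With m₀=0, d₀=1 and mₖ₊₁ = dₖaₖ − mₖ, dₖ₊₁ = (n − mₖ₊₁²)/dₖ, aₖ₊₁ = ⌊(a₀+mₖ₊₁)/dₖ₊₁⌋:
  k=1: m=47, d=47, a=2
  k=2: m=47, d=1, a=94
d=1 and a=2a₀=94 at k=2, so the next step gives (m, d) = (47, 47) again — its k=1 value — and the period has length 2.

[47; 2, 94]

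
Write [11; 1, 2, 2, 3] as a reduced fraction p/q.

Fold from the inside: start with 3/1.
  2 + 1/3 = 7/3
  2 + 3/7 = 17/7
  1 + 7/17 = 24/17
  11 + 17/24 = 281/24

281/24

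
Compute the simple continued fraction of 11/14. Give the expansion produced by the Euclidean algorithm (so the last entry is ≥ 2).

11 = 0×14 + 11
14 = 1×11 + 3
11 = 3×3 + 2
3 = 1×2 + 1
2 = 2×1 + 0  (stop)
So 11/14 = [0; 1, 3, 1, 2].

[0; 1, 3, 1, 2]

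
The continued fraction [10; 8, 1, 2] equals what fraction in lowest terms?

Using pₖ = aₖpₖ₋₁ + pₖ₋₂ and qₖ = aₖqₖ₋₁ + qₖ₋₂:
  k=0: a=10, p=10, q=1
  k=1: a=8, p=81, q=8
  k=2: a=1, p=91, q=9
  k=3: a=2, p=263, q=26

263/26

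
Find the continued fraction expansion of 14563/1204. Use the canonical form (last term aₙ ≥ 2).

14563 = 12×1204 + 115
1204 = 10×115 + 54
115 = 2×54 + 7
54 = 7×7 + 5
7 = 1×5 + 2
5 = 2×2 + 1
2 = 2×1 + 0  (stop)
So 14563/1204 = [12; 10, 2, 7, 1, 2, 2].

[12; 10, 2, 7, 1, 2, 2]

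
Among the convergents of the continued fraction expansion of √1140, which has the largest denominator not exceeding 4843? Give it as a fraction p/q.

√1140 = [33; 1, 3, 4, 3, 1, 66, …] (period length 6).
Convergents:
  p_0/q_0 = 33/1
  p_1/q_1 = 34/1
  p_2/q_2 = 135/4
  p_3/q_3 = 574/17
  p_4/q_4 = 1857/55
  p_5/q_5 = 2431/72
  p_6/q_6 = 162303/4807
  p_7/q_7 = 164734/4879
q_6 = 4807 ≤ 4843 < 4879 = q_7, so the answer is 162303/4807.

162303/4807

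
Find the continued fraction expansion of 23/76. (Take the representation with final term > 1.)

23 = 0·76 + 23
76 = 3·23 + 7
23 = 3·7 + 2
7 = 3·2 + 1
2 = 2·1 + 0  (stop)
So 23/76 = [0; 3, 3, 3, 2].

[0; 3, 3, 3, 2]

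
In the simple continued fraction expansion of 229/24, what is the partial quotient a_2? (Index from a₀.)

229 = 9·24 + 13   →  a_0 = 9
24 = 1·13 + 11   →  a_1 = 1
13 = 1·11 + 2   →  a_2 = 1

1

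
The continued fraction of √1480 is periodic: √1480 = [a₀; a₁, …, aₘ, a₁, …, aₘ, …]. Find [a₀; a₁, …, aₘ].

[38; 2, 8, 19, 8, 2, 76]

a₀ = ⌊√1480⌋ = 38.
With m₀=0, d₀=1 and mₖ₊₁ = dₖaₖ − mₖ, dₖ₊₁ = (n − mₖ₊₁²)/dₖ, aₖ₊₁ = ⌊(a₀+mₖ₊₁)/dₖ₊₁⌋:
  k=1: m=38, d=36, a=2
  k=2: m=34, d=9, a=8
  k=3: m=38, d=4, a=19
  k=4: m=38, d=9, a=8
  k=5: m=34, d=36, a=2
  k=6: m=38, d=1, a=76
d=1 and a=2a₀=76 at k=6, so the next step gives (m, d) = (38, 36) again — its k=1 value — and the period has length 6.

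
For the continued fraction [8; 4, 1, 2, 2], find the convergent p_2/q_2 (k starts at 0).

Using pₖ = aₖpₖ₋₁ + pₖ₋₂, qₖ = aₖqₖ₋₁ + qₖ₋₂ (with p₋₁=1, p₋₂=0, q₋₁=0, q₋₂=1):
  k=0: a=8, p=8, q=1
  k=1: a=4, p=33, q=4
  k=2: a=1, p=41, q=5

41/5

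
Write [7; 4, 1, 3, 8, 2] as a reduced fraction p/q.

2401/333

Fold from the inside: start with 2/1.
  8 + 1/2 = 17/2
  3 + 2/17 = 53/17
  1 + 17/53 = 70/53
  4 + 53/70 = 333/70
  7 + 70/333 = 2401/333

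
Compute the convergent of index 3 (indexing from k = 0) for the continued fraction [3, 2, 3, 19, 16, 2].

Using pₖ = aₖpₖ₋₁ + pₖ₋₂, qₖ = aₖqₖ₋₁ + qₖ₋₂ (with p₋₁=1, p₋₂=0, q₋₁=0, q₋₂=1):
  k=0: a=3, p=3, q=1
  k=1: a=2, p=7, q=2
  k=2: a=3, p=24, q=7
  k=3: a=19, p=463, q=135

463/135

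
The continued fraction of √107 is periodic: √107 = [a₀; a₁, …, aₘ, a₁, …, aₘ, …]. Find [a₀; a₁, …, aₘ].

a₀ = ⌊√107⌋ = 10.

[10; 2, 1, 9, 1, 2, 20]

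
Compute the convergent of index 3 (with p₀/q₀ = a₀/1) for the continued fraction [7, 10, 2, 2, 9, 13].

Using pₖ = aₖpₖ₋₁ + pₖ₋₂, qₖ = aₖqₖ₋₁ + qₖ₋₂ (with p₋₁=1, p₋₂=0, q₋₁=0, q₋₂=1):
  k=0: a=7, p=7, q=1
  k=1: a=10, p=71, q=10
  k=2: a=2, p=149, q=21
  k=3: a=2, p=369, q=52

369/52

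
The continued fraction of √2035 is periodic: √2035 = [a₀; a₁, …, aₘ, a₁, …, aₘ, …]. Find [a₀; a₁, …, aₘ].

[45; 9, 90]

a₀ = ⌊√2035⌋ = 45.
With m₀=0, d₀=1 and mₖ₊₁ = dₖaₖ − mₖ, dₖ₊₁ = (n − mₖ₊₁²)/dₖ, aₖ₊₁ = ⌊(a₀+mₖ₊₁)/dₖ₊₁⌋:
  k=1: m=45, d=10, a=9
  k=2: m=45, d=1, a=90
d=1 and a=2a₀=90 at k=2, so the next step gives (m, d) = (45, 10) again — its k=1 value — and the period has length 2.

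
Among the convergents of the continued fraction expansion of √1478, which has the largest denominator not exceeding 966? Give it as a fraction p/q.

√1478 = [38; 2, 4, 38, 4, 2, 76, …] (period length 6).
Convergents:
  p_0/q_0 = 38/1
  p_1/q_1 = 77/2
  p_2/q_2 = 346/9
  p_3/q_3 = 13225/344
  p_4/q_4 = 53246/1385
q_3 = 344 ≤ 966 < 1385 = q_4, so the answer is 13225/344.

13225/344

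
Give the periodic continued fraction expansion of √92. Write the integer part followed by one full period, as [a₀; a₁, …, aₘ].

[9; 1, 1, 2, 4, 2, 1, 1, 18]

a₀ = ⌊√92⌋ = 9.
With m₀=0, d₀=1 and mₖ₊₁ = dₖaₖ − mₖ, dₖ₊₁ = (n − mₖ₊₁²)/dₖ, aₖ₊₁ = ⌊(a₀+mₖ₊₁)/dₖ₊₁⌋:
  k=1: m=9, d=11, a=1
  k=2: m=2, d=8, a=1
  k=3: m=6, d=7, a=2
  k=4: m=8, d=4, a=4
  k=5: m=8, d=7, a=2
  k=6: m=6, d=8, a=1
  k=7: m=2, d=11, a=1
  k=8: m=9, d=1, a=18
d=1 and a=2a₀=18 at k=8, so the next step gives (m, d) = (9, 11) again — its k=1 value — and the period has length 8.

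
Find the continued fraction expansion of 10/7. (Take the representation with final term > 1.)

[1; 2, 3]

10 = 1·7 + 3
7 = 2·3 + 1
3 = 3·1 + 0  (stop)
So 10/7 = [1; 2, 3].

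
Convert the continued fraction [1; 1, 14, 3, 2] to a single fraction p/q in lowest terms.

207/107

Fold from the inside: start with 2/1.
  3 + 1/2 = 7/2
  14 + 2/7 = 100/7
  1 + 7/100 = 107/100
  1 + 100/107 = 207/107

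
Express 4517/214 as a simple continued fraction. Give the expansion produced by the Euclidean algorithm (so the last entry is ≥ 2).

[21; 9, 3, 3, 2]

4517 = 21·214 + 23
214 = 9·23 + 7
23 = 3·7 + 2
7 = 3·2 + 1
2 = 2·1 + 0  (stop)
So 4517/214 = [21; 9, 3, 3, 2].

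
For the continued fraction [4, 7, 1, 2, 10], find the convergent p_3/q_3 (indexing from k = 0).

Using pₖ = aₖpₖ₋₁ + pₖ₋₂, qₖ = aₖqₖ₋₁ + qₖ₋₂ (with p₋₁=1, p₋₂=0, q₋₁=0, q₋₂=1):
  k=0: a=4, p=4, q=1
  k=1: a=7, p=29, q=7
  k=2: a=1, p=33, q=8
  k=3: a=2, p=95, q=23

95/23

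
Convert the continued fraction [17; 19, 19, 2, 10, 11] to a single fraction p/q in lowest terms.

Using pₖ = aₖpₖ₋₁ + pₖ₋₂ and qₖ = aₖqₖ₋₁ + qₖ₋₂:
  k=0: a=17, p=17, q=1
  k=1: a=19, p=324, q=19
  k=2: a=19, p=6173, q=362
  k=3: a=2, p=12670, q=743
  k=4: a=10, p=132873, q=7792
  k=5: a=11, p=1474273, q=86455

1474273/86455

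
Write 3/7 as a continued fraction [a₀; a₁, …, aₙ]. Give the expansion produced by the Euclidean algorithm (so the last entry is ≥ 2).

[0; 2, 3]

3 = 0*7 + 3
7 = 2*3 + 1
3 = 3*1 + 0  (stop)
So 3/7 = [0; 2, 3].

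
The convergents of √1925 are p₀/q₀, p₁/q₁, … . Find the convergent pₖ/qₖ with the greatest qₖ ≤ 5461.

√1925 = [43; 1, 6, 1, 86, …] (period length 4).
Convergents:
  p_0/q_0 = 43/1
  p_1/q_1 = 44/1
  p_2/q_2 = 307/7
  p_3/q_3 = 351/8
  p_4/q_4 = 30493/695
  p_5/q_5 = 30844/703
  p_6/q_6 = 215557/4913
  p_7/q_7 = 246401/5616
q_6 = 4913 ≤ 5461 < 5616 = q_7, so the answer is 215557/4913.

215557/4913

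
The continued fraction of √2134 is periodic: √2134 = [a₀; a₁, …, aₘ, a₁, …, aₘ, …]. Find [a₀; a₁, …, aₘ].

[46; 5, 8, 5, 92]

a₀ = ⌊√2134⌋ = 46.
With m₀=0, d₀=1 and mₖ₊₁ = dₖaₖ − mₖ, dₖ₊₁ = (n − mₖ₊₁²)/dₖ, aₖ₊₁ = ⌊(a₀+mₖ₊₁)/dₖ₊₁⌋:
  k=1: m=46, d=18, a=5
  k=2: m=44, d=11, a=8
  k=3: m=44, d=18, a=5
  k=4: m=46, d=1, a=92
d=1 and a=2a₀=92 at k=4, so the next step gives (m, d) = (46, 18) again — its k=1 value — and the period has length 4.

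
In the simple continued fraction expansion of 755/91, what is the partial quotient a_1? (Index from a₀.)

755 = 8·91 + 27   →  a_0 = 8
91 = 3·27 + 10   →  a_1 = 3

3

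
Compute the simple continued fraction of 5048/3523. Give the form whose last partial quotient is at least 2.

5048 = 1·3523 + 1525
3523 = 2·1525 + 473
1525 = 3·473 + 106
473 = 4·106 + 49
106 = 2·49 + 8
49 = 6·8 + 1
8 = 8·1 + 0  (stop)
So 5048/3523 = [1; 2, 3, 4, 2, 6, 8].

[1; 2, 3, 4, 2, 6, 8]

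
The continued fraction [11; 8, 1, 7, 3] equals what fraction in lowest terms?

2467/222

Using pₖ = aₖpₖ₋₁ + pₖ₋₂ and qₖ = aₖqₖ₋₁ + qₖ₋₂:
  k=0: a=11, p=11, q=1
  k=1: a=8, p=89, q=8
  k=2: a=1, p=100, q=9
  k=3: a=7, p=789, q=71
  k=4: a=3, p=2467, q=222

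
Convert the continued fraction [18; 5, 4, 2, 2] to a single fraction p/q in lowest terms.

2092/115

Using pₖ = aₖpₖ₋₁ + pₖ₋₂ and qₖ = aₖqₖ₋₁ + qₖ₋₂:
  k=0: a=18, p=18, q=1
  k=1: a=5, p=91, q=5
  k=2: a=4, p=382, q=21
  k=3: a=2, p=855, q=47
  k=4: a=2, p=2092, q=115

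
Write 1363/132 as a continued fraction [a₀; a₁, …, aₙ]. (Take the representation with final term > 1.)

[10; 3, 14, 3]

1363 = 10*132 + 43
132 = 3*43 + 3
43 = 14*3 + 1
3 = 3*1 + 0  (stop)
So 1363/132 = [10; 3, 14, 3].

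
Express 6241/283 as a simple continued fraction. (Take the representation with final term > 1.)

[22; 18, 1, 6, 2]

6241 = 22×283 + 15
283 = 18×15 + 13
15 = 1×13 + 2
13 = 6×2 + 1
2 = 2×1 + 0  (stop)
So 6241/283 = [22; 18, 1, 6, 2].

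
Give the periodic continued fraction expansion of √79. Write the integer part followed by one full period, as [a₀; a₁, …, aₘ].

[8; 1, 7, 1, 16]

a₀ = ⌊√79⌋ = 8.
With m₀=0, d₀=1 and mₖ₊₁ = dₖaₖ − mₖ, dₖ₊₁ = (n − mₖ₊₁²)/dₖ, aₖ₊₁ = ⌊(a₀+mₖ₊₁)/dₖ₊₁⌋:
  k=1: m=8, d=15, a=1
  k=2: m=7, d=2, a=7
  k=3: m=7, d=15, a=1
  k=4: m=8, d=1, a=16
d=1 and a=2a₀=16 at k=4, so the next step gives (m, d) = (8, 15) again — its k=1 value — and the period has length 4.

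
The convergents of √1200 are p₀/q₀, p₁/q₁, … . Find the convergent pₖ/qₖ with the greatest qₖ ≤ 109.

1351/39

√1200 = [34; 1, 1, 1, 3, 1, 1, 1, 68, …] (period length 8).
Convergents:
  p_0/q_0 = 34/1
  p_1/q_1 = 35/1
  p_2/q_2 = 69/2
  p_3/q_3 = 104/3
  p_4/q_4 = 381/11
  p_5/q_5 = 485/14
  p_6/q_6 = 866/25
  p_7/q_7 = 1351/39
  p_8/q_8 = 92734/2677
q_7 = 39 ≤ 109 < 2677 = q_8, so the answer is 1351/39.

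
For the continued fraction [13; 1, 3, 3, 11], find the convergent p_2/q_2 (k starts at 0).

55/4

Using pₖ = aₖpₖ₋₁ + pₖ₋₂, qₖ = aₖqₖ₋₁ + qₖ₋₂ (with p₋₁=1, p₋₂=0, q₋₁=0, q₋₂=1):
  k=0: a=13, p=13, q=1
  k=1: a=1, p=14, q=1
  k=2: a=3, p=55, q=4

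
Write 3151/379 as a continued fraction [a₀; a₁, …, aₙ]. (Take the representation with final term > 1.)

3151 = 8*379 + 119
379 = 3*119 + 22
119 = 5*22 + 9
22 = 2*9 + 4
9 = 2*4 + 1
4 = 4*1 + 0  (stop)
So 3151/379 = [8; 3, 5, 2, 2, 4].

[8; 3, 5, 2, 2, 4]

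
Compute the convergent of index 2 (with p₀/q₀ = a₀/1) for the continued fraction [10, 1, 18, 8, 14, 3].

208/19

Using pₖ = aₖpₖ₋₁ + pₖ₋₂, qₖ = aₖqₖ₋₁ + qₖ₋₂ (with p₋₁=1, p₋₂=0, q₋₁=0, q₋₂=1):
  k=0: a=10, p=10, q=1
  k=1: a=1, p=11, q=1
  k=2: a=18, p=208, q=19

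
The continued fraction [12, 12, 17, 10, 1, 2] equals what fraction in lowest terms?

79699/6596

Fold from the inside: start with 2/1.
  1 + 1/2 = 3/2
  10 + 2/3 = 32/3
  17 + 3/32 = 547/32
  12 + 32/547 = 6596/547
  12 + 547/6596 = 79699/6596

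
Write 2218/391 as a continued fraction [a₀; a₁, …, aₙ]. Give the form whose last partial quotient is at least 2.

2218 = 5*391 + 263
391 = 1*263 + 128
263 = 2*128 + 7
128 = 18*7 + 2
7 = 3*2 + 1
2 = 2*1 + 0  (stop)
So 2218/391 = [5; 1, 2, 18, 3, 2].

[5; 1, 2, 18, 3, 2]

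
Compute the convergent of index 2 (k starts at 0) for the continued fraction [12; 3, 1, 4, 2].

Using pₖ = aₖpₖ₋₁ + pₖ₋₂, qₖ = aₖqₖ₋₁ + qₖ₋₂ (with p₋₁=1, p₋₂=0, q₋₁=0, q₋₂=1):
  k=0: a=12, p=12, q=1
  k=1: a=3, p=37, q=3
  k=2: a=1, p=49, q=4

49/4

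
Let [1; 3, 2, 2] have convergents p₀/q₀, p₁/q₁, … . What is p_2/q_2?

Using pₖ = aₖpₖ₋₁ + pₖ₋₂, qₖ = aₖqₖ₋₁ + qₖ₋₂ (with p₋₁=1, p₋₂=0, q₋₁=0, q₋₂=1):
  k=0: a=1, p=1, q=1
  k=1: a=3, p=4, q=3
  k=2: a=2, p=9, q=7

9/7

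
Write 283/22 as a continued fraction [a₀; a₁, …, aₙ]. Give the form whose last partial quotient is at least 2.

[12; 1, 6, 3]

283 = 12×22 + 19
22 = 1×19 + 3
19 = 6×3 + 1
3 = 3×1 + 0  (stop)
So 283/22 = [12; 1, 6, 3].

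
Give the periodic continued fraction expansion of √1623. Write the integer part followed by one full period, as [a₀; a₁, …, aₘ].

a₀ = ⌊√1623⌋ = 40.
With m₀=0, d₀=1 and mₖ₊₁ = dₖaₖ − mₖ, dₖ₊₁ = (n − mₖ₊₁²)/dₖ, aₖ₊₁ = ⌊(a₀+mₖ₊₁)/dₖ₊₁⌋:
  k=1: m=40, d=23, a=3
  k=2: m=29, d=34, a=2
  k=3: m=39, d=3, a=26
  k=4: m=39, d=34, a=2
  k=5: m=29, d=23, a=3
  k=6: m=40, d=1, a=80
d=1 and a=2a₀=80 at k=6, so the next step gives (m, d) = (40, 23) again — its k=1 value — and the period has length 6.

[40; 3, 2, 26, 2, 3, 80]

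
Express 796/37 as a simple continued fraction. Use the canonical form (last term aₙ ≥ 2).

796 = 21×37 + 19
37 = 1×19 + 18
19 = 1×18 + 1
18 = 18×1 + 0  (stop)
So 796/37 = [21; 1, 1, 18].

[21; 1, 1, 18]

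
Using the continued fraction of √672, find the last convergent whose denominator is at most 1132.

√672 = [25; 1, 11, 1, 50, …] (period length 4).
Convergents:
  p_0/q_0 = 25/1
  p_1/q_1 = 26/1
  p_2/q_2 = 311/12
  p_3/q_3 = 337/13
  p_4/q_4 = 17161/662
  p_5/q_5 = 17498/675
  p_6/q_6 = 209639/8087
q_5 = 675 ≤ 1132 < 8087 = q_6, so the answer is 17498/675.

17498/675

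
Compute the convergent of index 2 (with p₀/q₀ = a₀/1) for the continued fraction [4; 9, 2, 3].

Using pₖ = aₖpₖ₋₁ + pₖ₋₂, qₖ = aₖqₖ₋₁ + qₖ₋₂ (with p₋₁=1, p₋₂=0, q₋₁=0, q₋₂=1):
  k=0: a=4, p=4, q=1
  k=1: a=9, p=37, q=9
  k=2: a=2, p=78, q=19

78/19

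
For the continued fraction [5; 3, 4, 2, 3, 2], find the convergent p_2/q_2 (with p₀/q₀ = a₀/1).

69/13

Using pₖ = aₖpₖ₋₁ + pₖ₋₂, qₖ = aₖqₖ₋₁ + qₖ₋₂ (with p₋₁=1, p₋₂=0, q₋₁=0, q₋₂=1):
  k=0: a=5, p=5, q=1
  k=1: a=3, p=16, q=3
  k=2: a=4, p=69, q=13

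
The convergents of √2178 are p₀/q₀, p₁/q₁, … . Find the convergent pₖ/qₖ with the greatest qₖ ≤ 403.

√2178 = [46; 1, 2, 46, 2, 1, 92, …] (period length 6).
Convergents:
  p_0/q_0 = 46/1
  p_1/q_1 = 47/1
  p_2/q_2 = 140/3
  p_3/q_3 = 6487/139
  p_4/q_4 = 13114/281
  p_5/q_5 = 19601/420
q_4 = 281 ≤ 403 < 420 = q_5, so the answer is 13114/281.

13114/281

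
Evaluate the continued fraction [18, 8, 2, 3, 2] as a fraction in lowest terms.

2446/135

Using pₖ = aₖpₖ₋₁ + pₖ₋₂ and qₖ = aₖqₖ₋₁ + qₖ₋₂:
  k=0: a=18, p=18, q=1
  k=1: a=8, p=145, q=8
  k=2: a=2, p=308, q=17
  k=3: a=3, p=1069, q=59
  k=4: a=2, p=2446, q=135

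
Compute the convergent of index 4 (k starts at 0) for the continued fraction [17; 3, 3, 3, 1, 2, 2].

Using pₖ = aₖpₖ₋₁ + pₖ₋₂, qₖ = aₖqₖ₋₁ + qₖ₋₂ (with p₋₁=1, p₋₂=0, q₋₁=0, q₋₂=1):
  k=0: a=17, p=17, q=1
  k=1: a=3, p=52, q=3
  k=2: a=3, p=173, q=10
  k=3: a=3, p=571, q=33
  k=4: a=1, p=744, q=43

744/43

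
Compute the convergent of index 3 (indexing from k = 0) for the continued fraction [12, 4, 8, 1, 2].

Using pₖ = aₖpₖ₋₁ + pₖ₋₂, qₖ = aₖqₖ₋₁ + qₖ₋₂ (with p₋₁=1, p₋₂=0, q₋₁=0, q₋₂=1):
  k=0: a=12, p=12, q=1
  k=1: a=4, p=49, q=4
  k=2: a=8, p=404, q=33
  k=3: a=1, p=453, q=37

453/37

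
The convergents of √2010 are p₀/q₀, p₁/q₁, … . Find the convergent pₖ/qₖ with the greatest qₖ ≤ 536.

√2010 = [44; 1, 4, 1, 88, …] (period length 4).
Convergents:
  p_0/q_0 = 44/1
  p_1/q_1 = 45/1
  p_2/q_2 = 224/5
  p_3/q_3 = 269/6
  p_4/q_4 = 23896/533
  p_5/q_5 = 24165/539
q_4 = 533 ≤ 536 < 539 = q_5, so the answer is 23896/533.

23896/533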